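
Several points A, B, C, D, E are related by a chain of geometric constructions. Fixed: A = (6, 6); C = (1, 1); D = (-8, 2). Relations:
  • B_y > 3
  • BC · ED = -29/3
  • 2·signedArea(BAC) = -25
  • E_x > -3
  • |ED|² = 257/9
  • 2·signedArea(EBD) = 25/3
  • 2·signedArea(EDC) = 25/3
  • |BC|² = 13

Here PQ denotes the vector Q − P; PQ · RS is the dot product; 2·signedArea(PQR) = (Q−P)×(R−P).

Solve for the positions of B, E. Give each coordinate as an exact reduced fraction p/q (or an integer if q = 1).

B = (-1, 4)
E = (-8/3, 7/3)

1. B_x = -1  [line 5·x + -5·y + 25 = 0 ∩ |BC|² = 13]
2. B_y = 4  [line 5·x + -5·y + 25 = 0 ∩ |BC|² = 13]
   → B = (-1, 4)
3. E_x = -8/3  [2·signedArea(EBD) = 25/3 ∩ 2·signedArea(EDC) = 25/3]
4. E_y = 7/3  [2·signedArea(EBD) = 25/3 ∩ 2·signedArea(EDC) = 25/3]
   → E = (-8/3, 7/3)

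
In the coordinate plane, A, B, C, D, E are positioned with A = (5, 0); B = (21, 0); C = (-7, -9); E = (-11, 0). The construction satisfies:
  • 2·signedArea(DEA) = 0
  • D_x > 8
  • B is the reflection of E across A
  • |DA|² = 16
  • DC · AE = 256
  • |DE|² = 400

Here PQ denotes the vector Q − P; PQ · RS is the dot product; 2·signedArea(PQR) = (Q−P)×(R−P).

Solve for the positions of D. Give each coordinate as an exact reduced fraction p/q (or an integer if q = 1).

D = (9, 0)

1. D_x = 9  [2·signedArea(DEA) = 0 ∩ DC · AE = 256]
2. D_y = 0  [2·signedArea(DEA) = 0 ∩ DC · AE = 256]
   → D = (9, 0)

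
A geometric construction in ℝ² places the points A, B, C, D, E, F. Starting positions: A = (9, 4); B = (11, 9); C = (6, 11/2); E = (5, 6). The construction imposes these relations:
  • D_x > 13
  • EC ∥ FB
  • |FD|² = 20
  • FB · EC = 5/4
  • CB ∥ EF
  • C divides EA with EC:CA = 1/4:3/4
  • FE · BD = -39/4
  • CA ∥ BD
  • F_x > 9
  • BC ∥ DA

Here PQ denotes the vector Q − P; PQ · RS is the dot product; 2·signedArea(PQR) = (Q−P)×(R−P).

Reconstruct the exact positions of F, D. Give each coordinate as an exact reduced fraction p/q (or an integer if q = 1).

1. F_x = 10  [EC ∥ FB ∩ CB ∥ EF]
2. F_y = 19/2  [EC ∥ FB ∩ CB ∥ EF]
   → F = (10, 19/2)
3. D_x = 14  [BC ∥ DA ∩ CA ∥ BD]
4. D_y = 15/2  [BC ∥ DA ∩ CA ∥ BD]
   → D = (14, 15/2)

D = (14, 15/2)
F = (10, 19/2)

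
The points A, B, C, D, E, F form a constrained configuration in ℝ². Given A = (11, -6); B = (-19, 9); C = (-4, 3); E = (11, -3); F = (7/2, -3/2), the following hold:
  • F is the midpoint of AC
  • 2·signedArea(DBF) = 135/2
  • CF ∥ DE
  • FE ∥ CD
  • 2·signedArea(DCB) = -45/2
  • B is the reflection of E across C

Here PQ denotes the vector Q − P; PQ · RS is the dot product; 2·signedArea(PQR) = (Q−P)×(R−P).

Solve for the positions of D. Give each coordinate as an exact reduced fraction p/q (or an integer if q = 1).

D = (7/2, 3/2)

1. D_x = 7/2  [CF ∥ DE ∩ FE ∥ CD]
2. D_y = 3/2  [CF ∥ DE ∩ FE ∥ CD]
   → D = (7/2, 3/2)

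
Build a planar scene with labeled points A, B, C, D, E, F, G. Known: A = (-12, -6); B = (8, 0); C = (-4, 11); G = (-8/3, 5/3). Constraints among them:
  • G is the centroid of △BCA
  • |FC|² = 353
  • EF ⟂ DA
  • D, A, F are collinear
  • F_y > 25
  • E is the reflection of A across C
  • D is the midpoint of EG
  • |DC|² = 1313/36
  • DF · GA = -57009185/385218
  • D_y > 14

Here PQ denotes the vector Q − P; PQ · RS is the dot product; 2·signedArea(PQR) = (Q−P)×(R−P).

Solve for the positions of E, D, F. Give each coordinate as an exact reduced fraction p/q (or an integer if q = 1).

D = (2/3, 89/6)
E = (4, 28)
F = (158604/21401, 554844/21401)

1. E_x = 4  [E is the reflection of A across C]
2. E_y = 28  [E is the reflection of A across C]
   → E = (4, 28)
3. D_x = 2/3  [D is the midpoint of EG]
4. D_y = 89/6  [D is the midpoint of EG]
   → D = (2/3, 89/6)
5. F_x = 158604/21401  [D, A, F are collinear ∩ EF ⟂ DA]
6. F_y = 554844/21401  [D, A, F are collinear ∩ EF ⟂ DA]
   → F = (158604/21401, 554844/21401)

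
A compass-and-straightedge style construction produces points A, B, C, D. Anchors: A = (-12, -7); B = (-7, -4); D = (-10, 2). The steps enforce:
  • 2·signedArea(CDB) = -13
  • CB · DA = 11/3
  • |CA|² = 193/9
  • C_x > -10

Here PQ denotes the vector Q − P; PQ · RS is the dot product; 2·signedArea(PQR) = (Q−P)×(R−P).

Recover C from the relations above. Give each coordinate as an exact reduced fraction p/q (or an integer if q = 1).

C = (-29/3, -3)

1. C_x = -29/3  [2·signedArea(CDB) = -13 ∩ CB · DA = 11/3]
2. C_y = -3  [2·signedArea(CDB) = -13 ∩ CB · DA = 11/3]
   → C = (-29/3, -3)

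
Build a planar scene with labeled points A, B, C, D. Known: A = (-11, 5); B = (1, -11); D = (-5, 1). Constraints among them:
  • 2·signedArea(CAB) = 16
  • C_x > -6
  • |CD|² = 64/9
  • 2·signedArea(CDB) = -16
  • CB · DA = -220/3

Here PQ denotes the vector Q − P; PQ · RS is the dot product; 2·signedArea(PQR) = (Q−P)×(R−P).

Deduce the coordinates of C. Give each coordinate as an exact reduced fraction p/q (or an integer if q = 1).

C = (-5, -5/3)

1. C_x = -5  [2·signedArea(CDB) = -16 ∩ 2·signedArea(CAB) = 16]
2. C_y = -5/3  [2·signedArea(CDB) = -16 ∩ 2·signedArea(CAB) = 16]
   → C = (-5, -5/3)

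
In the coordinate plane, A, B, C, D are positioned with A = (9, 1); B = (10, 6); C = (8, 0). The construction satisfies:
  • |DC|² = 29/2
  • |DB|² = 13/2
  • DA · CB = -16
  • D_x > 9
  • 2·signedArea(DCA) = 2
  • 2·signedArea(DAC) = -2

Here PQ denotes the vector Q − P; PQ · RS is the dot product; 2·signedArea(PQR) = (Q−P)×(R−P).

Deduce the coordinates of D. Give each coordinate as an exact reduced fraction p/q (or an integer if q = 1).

1. D_x = 19/2  [2·signedArea(DCA) = 2 ∩ DA · CB = -16]
2. D_y = 7/2  [2·signedArea(DCA) = 2 ∩ DA · CB = -16]
   → D = (19/2, 7/2)

D = (19/2, 7/2)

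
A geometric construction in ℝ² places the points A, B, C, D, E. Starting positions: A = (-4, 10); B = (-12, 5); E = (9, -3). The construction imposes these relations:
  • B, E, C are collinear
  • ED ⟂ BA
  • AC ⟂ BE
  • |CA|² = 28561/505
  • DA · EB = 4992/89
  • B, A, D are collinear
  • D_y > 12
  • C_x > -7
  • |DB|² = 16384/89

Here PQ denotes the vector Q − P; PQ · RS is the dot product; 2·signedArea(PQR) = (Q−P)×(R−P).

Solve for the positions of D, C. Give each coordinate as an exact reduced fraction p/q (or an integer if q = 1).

C = (-3372/505, 1501/505)
D = (-44/89, 1085/89)

1. D_x = -44/89  [B, A, D are collinear ∩ ED ⟂ BA]
2. D_y = 1085/89  [B, A, D are collinear ∩ ED ⟂ BA]
   → D = (-44/89, 1085/89)
3. C_x = -3372/505  [B, E, C are collinear ∩ AC ⟂ BE]
4. C_y = 1501/505  [B, E, C are collinear ∩ AC ⟂ BE]
   → C = (-3372/505, 1501/505)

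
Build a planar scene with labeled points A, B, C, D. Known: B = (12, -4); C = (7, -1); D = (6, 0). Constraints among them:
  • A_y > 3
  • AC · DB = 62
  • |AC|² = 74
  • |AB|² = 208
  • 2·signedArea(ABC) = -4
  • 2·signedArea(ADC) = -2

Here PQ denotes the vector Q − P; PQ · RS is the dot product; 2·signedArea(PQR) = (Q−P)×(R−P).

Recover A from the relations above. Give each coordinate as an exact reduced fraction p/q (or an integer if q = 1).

1. A_x = 0  [AC · DB = 62 ∩ 2·signedArea(ADC) = -2]
2. A_y = 4  [AC · DB = 62 ∩ 2·signedArea(ADC) = -2]
   → A = (0, 4)

A = (0, 4)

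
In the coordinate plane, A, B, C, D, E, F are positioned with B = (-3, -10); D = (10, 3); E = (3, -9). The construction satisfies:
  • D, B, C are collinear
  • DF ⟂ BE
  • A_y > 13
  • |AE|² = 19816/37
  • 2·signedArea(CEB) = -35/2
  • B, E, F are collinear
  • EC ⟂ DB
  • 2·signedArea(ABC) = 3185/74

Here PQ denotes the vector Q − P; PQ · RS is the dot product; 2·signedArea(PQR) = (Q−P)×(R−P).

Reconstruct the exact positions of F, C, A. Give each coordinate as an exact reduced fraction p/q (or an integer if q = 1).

1. F_x = 435/37  [B, E, F are collinear ∩ DF ⟂ BE]
2. F_y = -279/37  [B, E, F are collinear ∩ DF ⟂ BE]
   → F = (435/37, -279/37)
3. C_x = 1/2  [D, B, C are collinear ∩ EC ⟂ DB]
4. C_y = -13/2  [D, B, C are collinear ∩ EC ⟂ DB]
   → C = (1/2, -13/2)
5. A_x = 305/37  [line -7/2·x + 7/2·y + -686/37 = 0 ∩ |AE|² = 19816/37]
6. A_y = 501/37  [line -7/2·x + 7/2·y + -686/37 = 0 ∩ |AE|² = 19816/37]
   → A = (305/37, 501/37)

A = (305/37, 501/37)
C = (1/2, -13/2)
F = (435/37, -279/37)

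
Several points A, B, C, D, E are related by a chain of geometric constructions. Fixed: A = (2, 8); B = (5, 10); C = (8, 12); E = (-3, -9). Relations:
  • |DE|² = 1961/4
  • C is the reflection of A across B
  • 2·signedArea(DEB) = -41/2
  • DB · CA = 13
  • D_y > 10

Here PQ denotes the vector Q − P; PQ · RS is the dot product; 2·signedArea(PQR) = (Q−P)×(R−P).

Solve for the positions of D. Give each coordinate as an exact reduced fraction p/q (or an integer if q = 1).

D = (13/2, 11)

1. D_x = 13/2  [2·signedArea(DEB) = -41/2 ∩ DB · CA = 13]
2. D_y = 11  [2·signedArea(DEB) = -41/2 ∩ DB · CA = 13]
   → D = (13/2, 11)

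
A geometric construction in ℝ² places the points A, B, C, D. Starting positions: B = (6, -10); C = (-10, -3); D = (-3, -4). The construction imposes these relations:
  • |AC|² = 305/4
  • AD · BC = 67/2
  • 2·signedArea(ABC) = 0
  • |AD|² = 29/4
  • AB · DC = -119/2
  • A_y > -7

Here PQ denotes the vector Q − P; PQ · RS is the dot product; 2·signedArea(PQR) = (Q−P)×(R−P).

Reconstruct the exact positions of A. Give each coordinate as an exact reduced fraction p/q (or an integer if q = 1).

1. A_x = -2  [2·signedArea(ABC) = 0 ∩ AD · BC = 67/2]
2. A_y = -13/2  [2·signedArea(ABC) = 0 ∩ AD · BC = 67/2]
   → A = (-2, -13/2)

A = (-2, -13/2)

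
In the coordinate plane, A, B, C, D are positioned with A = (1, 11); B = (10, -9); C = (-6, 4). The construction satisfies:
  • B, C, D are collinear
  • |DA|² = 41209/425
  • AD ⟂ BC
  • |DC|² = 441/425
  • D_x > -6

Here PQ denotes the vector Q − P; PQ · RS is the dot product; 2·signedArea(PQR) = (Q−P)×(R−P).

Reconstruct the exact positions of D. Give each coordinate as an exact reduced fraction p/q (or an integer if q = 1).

1. D_x = -2214/425  [B, C, D are collinear ∩ AD ⟂ BC]
2. D_y = 1427/425  [B, C, D are collinear ∩ AD ⟂ BC]
   → D = (-2214/425, 1427/425)

D = (-2214/425, 1427/425)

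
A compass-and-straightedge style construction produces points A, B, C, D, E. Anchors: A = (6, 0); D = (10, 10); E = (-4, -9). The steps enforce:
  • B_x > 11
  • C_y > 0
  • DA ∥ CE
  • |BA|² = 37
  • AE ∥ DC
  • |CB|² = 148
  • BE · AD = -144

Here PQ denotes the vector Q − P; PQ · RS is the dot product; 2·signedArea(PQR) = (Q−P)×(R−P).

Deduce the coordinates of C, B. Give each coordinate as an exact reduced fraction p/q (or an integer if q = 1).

B = (12, -1)
C = (0, 1)

1. C_x = 0  [DA ∥ CE ∩ AE ∥ DC]
2. C_y = 1  [DA ∥ CE ∩ AE ∥ DC]
   → C = (0, 1)
3. B_x = 12  [line -4·x + -10·y + 38 = 0 ∩ |BA|² = 37]
4. B_y = -1  [line -4·x + -10·y + 38 = 0 ∩ |BA|² = 37]
   → B = (12, -1)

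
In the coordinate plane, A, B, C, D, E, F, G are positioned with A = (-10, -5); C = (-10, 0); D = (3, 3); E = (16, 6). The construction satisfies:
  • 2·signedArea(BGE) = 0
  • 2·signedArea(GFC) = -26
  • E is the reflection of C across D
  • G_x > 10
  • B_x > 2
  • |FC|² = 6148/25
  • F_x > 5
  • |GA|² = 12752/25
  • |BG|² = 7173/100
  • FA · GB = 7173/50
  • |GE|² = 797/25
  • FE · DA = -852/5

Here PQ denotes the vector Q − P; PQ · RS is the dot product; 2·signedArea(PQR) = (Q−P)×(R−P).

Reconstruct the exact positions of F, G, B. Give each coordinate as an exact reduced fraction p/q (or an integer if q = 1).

B = (3, 1/2)
F = (28/5, 8/5)
G = (54/5, 19/5)

1. F_x = 28/5  [line 13·x + 8·y + -428/5 = 0 ∩ |FC|² = 6148/25]
2. F_y = 8/5  [line 13·x + 8·y + -428/5 = 0 ∩ |FC|² = 6148/25]
   → F = (28/5, 8/5)
3. G_x = 54/5  [line 8/5·x + -78/5·y + 42 = 0 ∩ |GA|² = 12752/25]
4. G_y = 19/5  [line 8/5·x + -78/5·y + 42 = 0 ∩ |GA|² = 12752/25]
   → G = (54/5, 19/5)
5. B_x = 3  [FA · GB = 7173/50 ∩ 2·signedArea(BGE) = 0]
6. B_y = 1/2  [FA · GB = 7173/50 ∩ 2·signedArea(BGE) = 0]
   → B = (3, 1/2)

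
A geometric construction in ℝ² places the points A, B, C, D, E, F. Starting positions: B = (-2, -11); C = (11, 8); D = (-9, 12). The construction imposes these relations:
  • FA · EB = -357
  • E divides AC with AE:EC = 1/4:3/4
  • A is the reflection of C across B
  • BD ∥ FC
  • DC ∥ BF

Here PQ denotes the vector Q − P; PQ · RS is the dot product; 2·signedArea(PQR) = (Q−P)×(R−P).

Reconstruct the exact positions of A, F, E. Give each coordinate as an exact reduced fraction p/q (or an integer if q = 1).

1. A_x = -15  [A is the reflection of C across B]
2. A_y = -30  [A is the reflection of C across B]
   → A = (-15, -30)
3. F_x = 18  [BD ∥ FC ∩ DC ∥ BF]
4. F_y = -15  [BD ∥ FC ∩ DC ∥ BF]
   → F = (18, -15)
5. E_x = -17/2  [E divides AC with AE:EC = 1/4:3/4]
6. E_y = -41/2  [E divides AC with AE:EC = 1/4:3/4]
   → E = (-17/2, -41/2)

A = (-15, -30)
E = (-17/2, -41/2)
F = (18, -15)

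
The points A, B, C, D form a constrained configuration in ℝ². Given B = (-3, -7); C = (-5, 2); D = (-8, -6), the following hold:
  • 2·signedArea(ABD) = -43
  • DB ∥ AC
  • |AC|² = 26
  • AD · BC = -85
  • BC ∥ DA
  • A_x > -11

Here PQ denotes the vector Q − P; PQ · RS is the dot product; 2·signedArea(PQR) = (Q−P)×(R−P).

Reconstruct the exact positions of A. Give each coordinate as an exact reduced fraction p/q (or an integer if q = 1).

A = (-10, 3)

1. A_x = -10  [DB ∥ AC ∩ BC ∥ DA]
2. A_y = 3  [DB ∥ AC ∩ BC ∥ DA]
   → A = (-10, 3)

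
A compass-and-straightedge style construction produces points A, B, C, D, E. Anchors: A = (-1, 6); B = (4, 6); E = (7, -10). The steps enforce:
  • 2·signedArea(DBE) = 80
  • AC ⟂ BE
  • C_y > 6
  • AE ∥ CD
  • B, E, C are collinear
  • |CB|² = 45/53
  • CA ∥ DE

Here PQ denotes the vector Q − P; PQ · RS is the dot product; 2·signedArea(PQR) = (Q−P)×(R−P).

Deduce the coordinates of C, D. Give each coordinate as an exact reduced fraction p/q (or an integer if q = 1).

1. C_x = 203/53  [B, E, C are collinear ∩ AC ⟂ BE]
2. C_y = 366/53  [B, E, C are collinear ∩ AC ⟂ BE]
   → C = (203/53, 366/53)
3. D_x = 627/53  [CA ∥ DE ∩ AE ∥ CD]
4. D_y = -482/53  [CA ∥ DE ∩ AE ∥ CD]
   → D = (627/53, -482/53)

C = (203/53, 366/53)
D = (627/53, -482/53)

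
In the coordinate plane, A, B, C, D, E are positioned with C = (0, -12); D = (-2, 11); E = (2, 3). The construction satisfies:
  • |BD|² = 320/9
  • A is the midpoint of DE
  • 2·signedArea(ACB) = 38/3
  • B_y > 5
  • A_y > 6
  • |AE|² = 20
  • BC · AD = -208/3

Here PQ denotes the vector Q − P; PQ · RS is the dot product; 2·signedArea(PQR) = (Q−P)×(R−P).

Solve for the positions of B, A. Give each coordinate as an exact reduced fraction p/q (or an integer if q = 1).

1. A_x = 0  [A is the midpoint of DE]
2. A_y = 7  [A is the midpoint of DE]
   → A = (0, 7)
3. B_x = 2/3  [BC · AD = -208/3 ∩ 2·signedArea(ACB) = 38/3]
4. B_y = 17/3  [BC · AD = -208/3 ∩ 2·signedArea(ACB) = 38/3]
   → B = (2/3, 17/3)

A = (0, 7)
B = (2/3, 17/3)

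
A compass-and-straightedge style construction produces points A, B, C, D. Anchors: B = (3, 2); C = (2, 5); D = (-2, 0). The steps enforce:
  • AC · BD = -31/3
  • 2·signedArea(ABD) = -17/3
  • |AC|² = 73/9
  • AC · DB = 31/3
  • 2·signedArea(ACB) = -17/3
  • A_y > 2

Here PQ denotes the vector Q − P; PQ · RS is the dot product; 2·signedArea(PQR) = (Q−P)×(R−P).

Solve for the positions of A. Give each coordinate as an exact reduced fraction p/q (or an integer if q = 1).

1. A_x = 1  [2·signedArea(ACB) = -17/3 ∩ 2·signedArea(ABD) = -17/3]
2. A_y = 7/3  [2·signedArea(ACB) = -17/3 ∩ 2·signedArea(ABD) = -17/3]
   → A = (1, 7/3)

A = (1, 7/3)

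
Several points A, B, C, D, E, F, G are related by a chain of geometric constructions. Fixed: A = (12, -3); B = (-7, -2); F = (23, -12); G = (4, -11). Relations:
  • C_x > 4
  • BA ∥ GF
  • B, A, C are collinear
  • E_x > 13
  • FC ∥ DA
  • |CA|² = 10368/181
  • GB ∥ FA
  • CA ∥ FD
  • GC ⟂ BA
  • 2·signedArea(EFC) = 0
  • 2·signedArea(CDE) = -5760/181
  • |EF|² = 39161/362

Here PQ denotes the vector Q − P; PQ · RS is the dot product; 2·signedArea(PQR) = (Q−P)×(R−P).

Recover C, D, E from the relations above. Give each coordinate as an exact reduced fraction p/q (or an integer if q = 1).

C = (804/181, -471/181)
D = (5531/181, -2244/181)
E = (4967/362, -2643/362)

1. C_x = 804/181  [B, A, C are collinear ∩ GC ⟂ BA]
2. C_y = -471/181  [B, A, C are collinear ∩ GC ⟂ BA]
   → C = (804/181, -471/181)
3. D_x = 5531/181  [FC ∥ DA ∩ CA ∥ FD]
4. D_y = -2244/181  [FC ∥ DA ∩ CA ∥ FD]
   → D = (5531/181, -2244/181)
5. E_x = 4967/362  [2·signedArea(EFC) = 0 ∩ 2·signedArea(CDE) = -5760/181]
6. E_y = -2643/362  [2·signedArea(EFC) = 0 ∩ 2·signedArea(CDE) = -5760/181]
   → E = (4967/362, -2643/362)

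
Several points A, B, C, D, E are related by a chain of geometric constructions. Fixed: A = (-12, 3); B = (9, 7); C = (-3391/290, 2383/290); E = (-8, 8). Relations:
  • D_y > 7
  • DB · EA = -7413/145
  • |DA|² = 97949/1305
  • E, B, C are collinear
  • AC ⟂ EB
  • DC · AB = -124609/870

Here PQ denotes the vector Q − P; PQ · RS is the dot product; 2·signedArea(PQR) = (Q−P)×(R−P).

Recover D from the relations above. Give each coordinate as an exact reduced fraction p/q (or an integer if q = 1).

D = (-2086/435, 3398/435)

1. D_x = -2086/435  [DC · AB = -124609/870 ∩ DB · EA = -7413/145]
2. D_y = 3398/435  [DC · AB = -124609/870 ∩ DB · EA = -7413/145]
   → D = (-2086/435, 3398/435)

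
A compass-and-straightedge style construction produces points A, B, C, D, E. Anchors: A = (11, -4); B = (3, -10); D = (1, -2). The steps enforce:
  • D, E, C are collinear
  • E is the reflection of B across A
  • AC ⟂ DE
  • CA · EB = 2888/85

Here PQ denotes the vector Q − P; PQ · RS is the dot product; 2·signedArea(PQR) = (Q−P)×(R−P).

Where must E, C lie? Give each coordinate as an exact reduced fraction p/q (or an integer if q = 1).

1. E_x = 19  [E is the reflection of B across A]
2. E_y = 2  [E is the reflection of B across A]
   → E = (19, 2)
3. C_x = 859/85  [D, E, C are collinear ∩ AC ⟂ DE]
4. C_y = 2/85  [D, E, C are collinear ∩ AC ⟂ DE]
   → C = (859/85, 2/85)

C = (859/85, 2/85)
E = (19, 2)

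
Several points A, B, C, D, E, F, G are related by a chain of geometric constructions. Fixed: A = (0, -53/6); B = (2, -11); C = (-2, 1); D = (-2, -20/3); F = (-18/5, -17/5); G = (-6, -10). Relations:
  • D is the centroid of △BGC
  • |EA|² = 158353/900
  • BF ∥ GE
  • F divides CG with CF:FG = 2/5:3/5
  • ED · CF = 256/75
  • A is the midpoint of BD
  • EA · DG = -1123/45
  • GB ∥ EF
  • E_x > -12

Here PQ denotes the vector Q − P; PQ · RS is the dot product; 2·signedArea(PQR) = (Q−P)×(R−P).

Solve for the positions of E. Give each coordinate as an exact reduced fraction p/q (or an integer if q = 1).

1. E_x = -58/5  [GB ∥ EF ∩ BF ∥ GE]
2. E_y = -12/5  [GB ∥ EF ∩ BF ∥ GE]
   → E = (-58/5, -12/5)

E = (-58/5, -12/5)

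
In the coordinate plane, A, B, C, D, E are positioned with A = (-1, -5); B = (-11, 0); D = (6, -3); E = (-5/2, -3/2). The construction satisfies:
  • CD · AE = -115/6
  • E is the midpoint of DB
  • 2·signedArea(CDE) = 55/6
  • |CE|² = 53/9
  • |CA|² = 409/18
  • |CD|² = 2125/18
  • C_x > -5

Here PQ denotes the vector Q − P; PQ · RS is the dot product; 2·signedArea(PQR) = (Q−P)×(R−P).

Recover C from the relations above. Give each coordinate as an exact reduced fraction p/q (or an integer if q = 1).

C = (-29/6, -13/6)

1. C_x = -29/6  [2·signedArea(CDE) = 55/6 ∩ CD · AE = -115/6]
2. C_y = -13/6  [2·signedArea(CDE) = 55/6 ∩ CD · AE = -115/6]
   → C = (-29/6, -13/6)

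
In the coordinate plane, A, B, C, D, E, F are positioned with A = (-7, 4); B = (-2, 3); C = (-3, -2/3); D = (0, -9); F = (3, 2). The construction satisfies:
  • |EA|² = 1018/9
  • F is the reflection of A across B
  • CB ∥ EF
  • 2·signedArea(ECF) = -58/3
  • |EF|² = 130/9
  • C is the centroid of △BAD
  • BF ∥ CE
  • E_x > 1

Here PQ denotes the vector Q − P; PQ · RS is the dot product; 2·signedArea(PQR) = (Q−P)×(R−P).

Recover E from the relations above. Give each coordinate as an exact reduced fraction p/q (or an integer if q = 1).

E = (2, -5/3)

1. E_x = 2  [CB ∥ EF ∩ BF ∥ CE]
2. E_y = -5/3  [CB ∥ EF ∩ BF ∥ CE]
   → E = (2, -5/3)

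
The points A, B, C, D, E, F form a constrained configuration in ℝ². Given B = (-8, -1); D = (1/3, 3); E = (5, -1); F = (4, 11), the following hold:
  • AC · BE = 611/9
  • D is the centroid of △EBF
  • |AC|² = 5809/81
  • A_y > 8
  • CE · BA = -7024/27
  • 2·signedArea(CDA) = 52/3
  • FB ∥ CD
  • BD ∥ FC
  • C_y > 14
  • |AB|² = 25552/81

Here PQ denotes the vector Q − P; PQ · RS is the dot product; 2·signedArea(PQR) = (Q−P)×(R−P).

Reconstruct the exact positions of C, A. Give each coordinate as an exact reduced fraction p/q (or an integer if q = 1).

1. C_x = 37/3  [FB ∥ CD ∩ BD ∥ FC]
2. C_y = 15  [FB ∥ CD ∩ BD ∥ FC]
   → C = (37/3, 15)
3. A_x = 64/9  [AC · BE = 611/9 ∩ CE · BA = -7024/27]
4. A_y = 25/3  [AC · BE = 611/9 ∩ CE · BA = -7024/27]
   → A = (64/9, 25/3)

A = (64/9, 25/3)
C = (37/3, 15)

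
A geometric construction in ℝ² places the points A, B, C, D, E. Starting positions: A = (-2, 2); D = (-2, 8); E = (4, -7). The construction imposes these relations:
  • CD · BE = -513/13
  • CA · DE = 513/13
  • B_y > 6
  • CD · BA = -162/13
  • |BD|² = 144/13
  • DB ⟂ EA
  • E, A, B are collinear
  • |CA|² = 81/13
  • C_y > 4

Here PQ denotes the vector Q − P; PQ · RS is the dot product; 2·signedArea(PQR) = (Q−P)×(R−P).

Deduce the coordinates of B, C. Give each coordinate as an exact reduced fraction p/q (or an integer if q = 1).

1. B_x = -62/13  [E, A, B are collinear ∩ DB ⟂ EA]
2. B_y = 80/13  [E, A, B are collinear ∩ DB ⟂ EA]
   → B = (-62/13, 80/13)
3. C_x = -44/13  [CA · DE = 513/13 ∩ CD · BE = -513/13]
4. C_y = 53/13  [CA · DE = 513/13 ∩ CD · BE = -513/13]
   → C = (-44/13, 53/13)

B = (-62/13, 80/13)
C = (-44/13, 53/13)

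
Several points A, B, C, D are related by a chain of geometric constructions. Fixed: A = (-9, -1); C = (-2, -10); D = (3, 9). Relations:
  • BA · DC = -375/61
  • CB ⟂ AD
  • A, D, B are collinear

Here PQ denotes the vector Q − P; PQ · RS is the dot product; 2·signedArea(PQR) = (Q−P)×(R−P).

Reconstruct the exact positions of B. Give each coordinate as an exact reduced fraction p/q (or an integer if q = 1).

B = (-567/61, -76/61)

1. B_x = -567/61  [A, D, B are collinear ∩ CB ⟂ AD]
2. B_y = -76/61  [A, D, B are collinear ∩ CB ⟂ AD]
   → B = (-567/61, -76/61)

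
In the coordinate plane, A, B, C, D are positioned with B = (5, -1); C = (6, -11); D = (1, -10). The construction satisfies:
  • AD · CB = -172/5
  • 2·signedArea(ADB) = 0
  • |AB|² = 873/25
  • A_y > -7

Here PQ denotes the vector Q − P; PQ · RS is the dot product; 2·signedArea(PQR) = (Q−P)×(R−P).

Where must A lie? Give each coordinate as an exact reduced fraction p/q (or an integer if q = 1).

A = (13/5, -32/5)

1. A_x = 13/5  [2·signedArea(ADB) = 0 ∩ AD · CB = -172/5]
2. A_y = -32/5  [2·signedArea(ADB) = 0 ∩ AD · CB = -172/5]
   → A = (13/5, -32/5)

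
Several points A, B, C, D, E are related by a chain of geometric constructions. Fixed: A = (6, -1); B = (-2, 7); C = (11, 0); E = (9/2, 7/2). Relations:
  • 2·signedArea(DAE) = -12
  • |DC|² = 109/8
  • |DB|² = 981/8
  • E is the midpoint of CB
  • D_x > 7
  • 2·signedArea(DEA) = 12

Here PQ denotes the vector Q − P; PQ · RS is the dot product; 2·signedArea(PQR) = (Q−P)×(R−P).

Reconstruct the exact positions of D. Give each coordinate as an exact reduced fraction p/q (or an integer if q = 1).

1. D_x = 31/4  [line 9/2·x + 3/2·y + -75/2 = 0 ∩ |DB|² = 981/8]
2. D_y = 7/4  [line 9/2·x + 3/2·y + -75/2 = 0 ∩ |DB|² = 981/8]
   → D = (31/4, 7/4)

D = (31/4, 7/4)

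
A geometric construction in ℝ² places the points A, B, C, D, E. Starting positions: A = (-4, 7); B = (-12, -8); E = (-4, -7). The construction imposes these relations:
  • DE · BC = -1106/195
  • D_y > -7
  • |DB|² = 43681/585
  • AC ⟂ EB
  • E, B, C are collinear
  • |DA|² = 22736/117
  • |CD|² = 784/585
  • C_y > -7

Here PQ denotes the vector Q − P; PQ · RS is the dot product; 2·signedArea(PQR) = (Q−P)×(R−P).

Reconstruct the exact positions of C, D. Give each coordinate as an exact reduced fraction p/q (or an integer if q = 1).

1. C_x = -148/65  [E, B, C are collinear ∩ AC ⟂ EB]
2. C_y = -441/65  [E, B, C are collinear ∩ AC ⟂ EB]
   → C = (-148/65, -441/65)
3. D_x = -668/195  [line -632/65·x + -79/65·y + -8137/195 = 0 ∩ |DB|² = 43681/585]
4. D_y = -1351/195  [line -632/65·x + -79/65·y + -8137/195 = 0 ∩ |DB|² = 43681/585]
   → D = (-668/195, -1351/195)

C = (-148/65, -441/65)
D = (-668/195, -1351/195)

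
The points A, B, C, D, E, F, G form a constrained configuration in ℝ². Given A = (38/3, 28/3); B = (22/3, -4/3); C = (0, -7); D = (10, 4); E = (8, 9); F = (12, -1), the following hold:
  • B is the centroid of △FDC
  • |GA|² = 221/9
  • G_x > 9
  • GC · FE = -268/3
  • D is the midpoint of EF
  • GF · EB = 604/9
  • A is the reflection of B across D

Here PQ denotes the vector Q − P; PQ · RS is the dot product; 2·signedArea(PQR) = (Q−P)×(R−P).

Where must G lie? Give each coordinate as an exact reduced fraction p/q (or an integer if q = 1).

1. G_x = 28/3  [GC · FE = -268/3 ∩ GF · EB = 604/9]
2. G_y = 17/3  [GC · FE = -268/3 ∩ GF · EB = 604/9]
   → G = (28/3, 17/3)

G = (28/3, 17/3)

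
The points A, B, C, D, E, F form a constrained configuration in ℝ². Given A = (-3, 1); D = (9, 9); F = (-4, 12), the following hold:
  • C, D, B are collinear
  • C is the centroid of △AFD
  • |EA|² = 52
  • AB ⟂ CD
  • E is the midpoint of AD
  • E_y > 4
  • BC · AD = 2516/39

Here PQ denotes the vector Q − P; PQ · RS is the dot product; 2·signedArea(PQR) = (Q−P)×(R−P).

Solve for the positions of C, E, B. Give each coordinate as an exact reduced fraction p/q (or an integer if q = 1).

B = (-53/13, 83/13)
C = (2/3, 22/3)
E = (3, 5)

1. C_x = 2/3  [C is the centroid of △AFD]
2. C_y = 22/3  [C is the centroid of △AFD]
   → C = (2/3, 22/3)
3. E_x = 3  [E is the midpoint of AD]
4. E_y = 5  [E is the midpoint of AD]
   → E = (3, 5)
5. B_x = -53/13  [C, D, B are collinear ∩ AB ⟂ CD]
6. B_y = 83/13  [C, D, B are collinear ∩ AB ⟂ CD]
   → B = (-53/13, 83/13)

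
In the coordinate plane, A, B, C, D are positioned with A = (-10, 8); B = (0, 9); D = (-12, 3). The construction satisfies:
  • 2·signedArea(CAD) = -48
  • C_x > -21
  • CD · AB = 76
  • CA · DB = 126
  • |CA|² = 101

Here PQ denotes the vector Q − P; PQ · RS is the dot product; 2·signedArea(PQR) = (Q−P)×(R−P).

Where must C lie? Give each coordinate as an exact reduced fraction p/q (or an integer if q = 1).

1. C_x = -20  [CA · DB = 126 ∩ CD · AB = 76]
2. C_y = 7  [CA · DB = 126 ∩ CD · AB = 76]
   → C = (-20, 7)

C = (-20, 7)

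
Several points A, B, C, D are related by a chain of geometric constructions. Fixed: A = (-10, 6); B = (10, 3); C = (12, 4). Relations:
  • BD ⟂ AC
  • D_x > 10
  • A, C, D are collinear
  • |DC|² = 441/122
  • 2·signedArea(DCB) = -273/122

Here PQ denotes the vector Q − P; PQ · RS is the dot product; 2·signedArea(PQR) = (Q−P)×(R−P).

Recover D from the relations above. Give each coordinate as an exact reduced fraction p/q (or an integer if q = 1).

D = (1233/122, 509/122)

1. D_x = 1233/122  [A, C, D are collinear ∩ BD ⟂ AC]
2. D_y = 509/122  [A, C, D are collinear ∩ BD ⟂ AC]
   → D = (1233/122, 509/122)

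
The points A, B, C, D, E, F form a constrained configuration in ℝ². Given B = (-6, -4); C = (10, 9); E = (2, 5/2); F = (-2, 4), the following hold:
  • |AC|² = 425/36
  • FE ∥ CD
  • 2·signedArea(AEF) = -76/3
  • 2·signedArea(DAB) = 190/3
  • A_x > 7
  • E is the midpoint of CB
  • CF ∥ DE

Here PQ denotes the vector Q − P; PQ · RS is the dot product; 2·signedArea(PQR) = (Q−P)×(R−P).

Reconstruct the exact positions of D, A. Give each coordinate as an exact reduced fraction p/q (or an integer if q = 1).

A = (22/3, 41/6)
D = (14, 15/2)

1. D_x = 14  [CF ∥ DE ∩ FE ∥ CD]
2. D_y = 15/2  [CF ∥ DE ∩ FE ∥ CD]
   → D = (14, 15/2)
3. A_x = 22/3  [2·signedArea(AEF) = -76/3 ∩ 2·signedArea(DAB) = 190/3]
4. A_y = 41/6  [2·signedArea(AEF) = -76/3 ∩ 2·signedArea(DAB) = 190/3]
   → A = (22/3, 41/6)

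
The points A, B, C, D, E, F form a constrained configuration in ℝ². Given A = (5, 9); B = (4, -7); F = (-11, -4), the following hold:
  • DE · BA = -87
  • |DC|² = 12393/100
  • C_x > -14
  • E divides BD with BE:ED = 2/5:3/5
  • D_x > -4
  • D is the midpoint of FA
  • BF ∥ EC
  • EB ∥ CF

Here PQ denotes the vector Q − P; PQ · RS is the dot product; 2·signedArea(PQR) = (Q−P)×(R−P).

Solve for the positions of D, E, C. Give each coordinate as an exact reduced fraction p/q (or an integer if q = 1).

C = (-69/5, -1/5)
D = (-3, 5/2)
E = (6/5, -16/5)

1. D_x = -3  [D is the midpoint of FA]
2. D_y = 5/2  [D is the midpoint of FA]
   → D = (-3, 5/2)
3. E_x = 6/5  [E divides BD with BE:ED = 2/5:3/5]
4. E_y = -16/5  [E divides BD with BE:ED = 2/5:3/5]
   → E = (6/5, -16/5)
5. C_x = -69/5  [EB ∥ CF ∩ BF ∥ EC]
6. C_y = -1/5  [EB ∥ CF ∩ BF ∥ EC]
   → C = (-69/5, -1/5)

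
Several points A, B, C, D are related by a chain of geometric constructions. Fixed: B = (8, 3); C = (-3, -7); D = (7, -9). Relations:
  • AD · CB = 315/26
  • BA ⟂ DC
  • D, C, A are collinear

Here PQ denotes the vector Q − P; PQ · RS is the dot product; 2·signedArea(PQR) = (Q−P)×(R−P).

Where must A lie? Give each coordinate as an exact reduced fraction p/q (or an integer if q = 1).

A = (147/26, -227/26)

1. A_x = 147/26  [D, C, A are collinear ∩ BA ⟂ DC]
2. A_y = -227/26  [D, C, A are collinear ∩ BA ⟂ DC]
   → A = (147/26, -227/26)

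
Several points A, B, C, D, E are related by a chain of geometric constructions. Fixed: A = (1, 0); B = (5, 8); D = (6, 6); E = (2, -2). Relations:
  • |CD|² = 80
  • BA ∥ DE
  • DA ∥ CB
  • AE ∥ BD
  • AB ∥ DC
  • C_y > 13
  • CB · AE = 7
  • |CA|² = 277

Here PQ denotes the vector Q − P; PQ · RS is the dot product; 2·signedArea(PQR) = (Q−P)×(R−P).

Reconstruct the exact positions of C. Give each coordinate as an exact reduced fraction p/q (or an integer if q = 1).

C = (10, 14)

1. C_x = 10  [DA ∥ CB ∩ AB ∥ DC]
2. C_y = 14  [DA ∥ CB ∩ AB ∥ DC]
   → C = (10, 14)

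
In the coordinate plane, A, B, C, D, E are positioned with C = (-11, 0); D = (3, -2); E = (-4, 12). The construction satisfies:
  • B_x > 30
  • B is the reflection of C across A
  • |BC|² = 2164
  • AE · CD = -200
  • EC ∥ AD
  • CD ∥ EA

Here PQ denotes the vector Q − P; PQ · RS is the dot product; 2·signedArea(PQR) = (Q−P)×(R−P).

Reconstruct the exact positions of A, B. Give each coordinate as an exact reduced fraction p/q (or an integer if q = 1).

A = (10, 10)
B = (31, 20)

1. A_x = 10  [EC ∥ AD ∩ CD ∥ EA]
2. A_y = 10  [EC ∥ AD ∩ CD ∥ EA]
   → A = (10, 10)
3. B_x = 31  [B is the reflection of C across A]
4. B_y = 20  [B is the reflection of C across A]
   → B = (31, 20)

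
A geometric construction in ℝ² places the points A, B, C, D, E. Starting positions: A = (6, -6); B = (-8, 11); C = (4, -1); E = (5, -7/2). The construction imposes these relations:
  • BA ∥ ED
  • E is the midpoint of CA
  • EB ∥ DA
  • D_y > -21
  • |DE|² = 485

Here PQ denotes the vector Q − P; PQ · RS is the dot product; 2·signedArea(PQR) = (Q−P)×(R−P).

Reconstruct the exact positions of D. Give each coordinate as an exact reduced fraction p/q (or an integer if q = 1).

D = (19, -41/2)

1. D_x = 19  [EB ∥ DA ∩ BA ∥ ED]
2. D_y = -41/2  [EB ∥ DA ∩ BA ∥ ED]
   → D = (19, -41/2)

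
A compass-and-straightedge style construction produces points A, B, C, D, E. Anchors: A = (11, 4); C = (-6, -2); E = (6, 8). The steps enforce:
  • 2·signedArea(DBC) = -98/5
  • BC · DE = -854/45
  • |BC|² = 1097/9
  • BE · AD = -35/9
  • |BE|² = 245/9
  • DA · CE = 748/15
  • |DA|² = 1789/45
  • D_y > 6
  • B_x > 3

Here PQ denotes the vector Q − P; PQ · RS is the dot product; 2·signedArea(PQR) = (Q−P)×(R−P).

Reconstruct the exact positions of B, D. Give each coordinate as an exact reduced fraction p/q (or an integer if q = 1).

B = (11/3, 10/3)
D = (76/15, 92/15)

1. D_x = 76/15  [line -12·x + -10·y + 1832/15 = 0 ∩ |DA|² = 1789/45]
2. D_y = 92/15  [line -12·x + -10·y + 1832/15 = 0 ∩ |DA|² = 1789/45]
   → D = (76/15, 92/15)
3. B_x = 11/3  [BE · AD = -35/9 ∩ BC · DE = -854/45]
4. B_y = 10/3  [BE · AD = -35/9 ∩ BC · DE = -854/45]
   → B = (11/3, 10/3)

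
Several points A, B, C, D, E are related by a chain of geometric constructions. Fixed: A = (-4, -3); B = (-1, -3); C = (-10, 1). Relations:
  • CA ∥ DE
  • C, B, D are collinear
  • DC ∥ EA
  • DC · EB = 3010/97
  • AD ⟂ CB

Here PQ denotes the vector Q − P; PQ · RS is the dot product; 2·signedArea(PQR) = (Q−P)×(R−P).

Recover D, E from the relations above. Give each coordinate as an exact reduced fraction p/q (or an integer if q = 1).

1. D_x = -340/97  [C, B, D are collinear ∩ AD ⟂ CB]
2. D_y = -183/97  [C, B, D are collinear ∩ AD ⟂ CB]
   → D = (-340/97, -183/97)
3. E_x = 242/97  [DC ∥ EA ∩ CA ∥ DE]
4. E_y = -571/97  [DC ∥ EA ∩ CA ∥ DE]
   → E = (242/97, -571/97)

D = (-340/97, -183/97)
E = (242/97, -571/97)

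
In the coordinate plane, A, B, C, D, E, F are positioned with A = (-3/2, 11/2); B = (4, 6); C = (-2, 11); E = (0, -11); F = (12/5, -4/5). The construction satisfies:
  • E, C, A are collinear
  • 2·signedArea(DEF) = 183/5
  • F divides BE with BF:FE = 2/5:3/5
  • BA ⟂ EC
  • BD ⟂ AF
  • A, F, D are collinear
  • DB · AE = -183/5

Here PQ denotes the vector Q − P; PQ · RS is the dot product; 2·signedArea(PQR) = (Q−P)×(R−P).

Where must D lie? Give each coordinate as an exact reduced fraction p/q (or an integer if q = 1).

D = (-1/5, 17/5)

1. D_x = -1/5  [A, F, D are collinear ∩ BD ⟂ AF]
2. D_y = 17/5  [A, F, D are collinear ∩ BD ⟂ AF]
   → D = (-1/5, 17/5)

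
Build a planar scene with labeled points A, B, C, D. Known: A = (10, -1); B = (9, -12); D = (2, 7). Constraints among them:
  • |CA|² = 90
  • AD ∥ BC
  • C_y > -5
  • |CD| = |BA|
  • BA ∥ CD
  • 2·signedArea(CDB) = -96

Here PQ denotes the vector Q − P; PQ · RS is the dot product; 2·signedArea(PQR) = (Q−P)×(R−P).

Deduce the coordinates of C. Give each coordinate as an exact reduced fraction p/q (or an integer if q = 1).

C = (1, -4)

1. C_x = 1  [BA ∥ CD ∩ AD ∥ BC]
2. C_y = -4  [BA ∥ CD ∩ AD ∥ BC]
   → C = (1, -4)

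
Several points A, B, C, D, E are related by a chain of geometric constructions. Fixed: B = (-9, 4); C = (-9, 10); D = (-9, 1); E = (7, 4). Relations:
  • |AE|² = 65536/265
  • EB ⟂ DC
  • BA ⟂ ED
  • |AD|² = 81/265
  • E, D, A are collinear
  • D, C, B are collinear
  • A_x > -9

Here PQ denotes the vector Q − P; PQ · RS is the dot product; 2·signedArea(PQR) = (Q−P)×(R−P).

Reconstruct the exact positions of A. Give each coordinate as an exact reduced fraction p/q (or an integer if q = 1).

1. A_x = -2241/265  [E, D, A are collinear ∩ BA ⟂ ED]
2. A_y = 292/265  [E, D, A are collinear ∩ BA ⟂ ED]
   → A = (-2241/265, 292/265)

A = (-2241/265, 292/265)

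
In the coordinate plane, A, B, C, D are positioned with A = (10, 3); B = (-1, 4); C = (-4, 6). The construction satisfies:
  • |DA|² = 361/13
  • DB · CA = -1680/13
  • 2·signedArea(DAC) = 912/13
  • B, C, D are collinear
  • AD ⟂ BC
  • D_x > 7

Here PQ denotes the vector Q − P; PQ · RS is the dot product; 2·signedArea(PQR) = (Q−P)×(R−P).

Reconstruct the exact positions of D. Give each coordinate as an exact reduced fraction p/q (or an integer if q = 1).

1. D_x = 92/13  [B, C, D are collinear ∩ AD ⟂ BC]
2. D_y = -18/13  [B, C, D are collinear ∩ AD ⟂ BC]
   → D = (92/13, -18/13)

D = (92/13, -18/13)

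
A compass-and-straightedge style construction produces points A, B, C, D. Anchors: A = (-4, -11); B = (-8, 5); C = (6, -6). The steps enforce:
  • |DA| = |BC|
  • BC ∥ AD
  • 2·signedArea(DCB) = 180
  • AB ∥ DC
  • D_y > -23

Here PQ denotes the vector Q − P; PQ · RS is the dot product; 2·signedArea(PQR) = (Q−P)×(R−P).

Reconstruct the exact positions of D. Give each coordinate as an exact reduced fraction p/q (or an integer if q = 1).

D = (10, -22)

1. D_x = 10  [AB ∥ DC ∩ BC ∥ AD]
2. D_y = -22  [AB ∥ DC ∩ BC ∥ AD]
   → D = (10, -22)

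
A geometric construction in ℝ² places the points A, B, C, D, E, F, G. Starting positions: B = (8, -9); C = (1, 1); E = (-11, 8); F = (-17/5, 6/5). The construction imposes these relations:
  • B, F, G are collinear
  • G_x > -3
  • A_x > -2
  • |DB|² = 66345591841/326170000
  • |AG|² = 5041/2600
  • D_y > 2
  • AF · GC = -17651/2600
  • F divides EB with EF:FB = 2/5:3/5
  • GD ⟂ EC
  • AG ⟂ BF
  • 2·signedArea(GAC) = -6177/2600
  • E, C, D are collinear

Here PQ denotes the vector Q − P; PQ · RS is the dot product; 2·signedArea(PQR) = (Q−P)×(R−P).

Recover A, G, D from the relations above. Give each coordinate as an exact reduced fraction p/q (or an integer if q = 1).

1. D_x = -58088/62725  [line 7·x + 12·y + -19 = 0 ∩ |DB|² = 66345591841/326170000]
2. D_y = 532797/250900  [line 7·x + 12·y + -19 = 0 ∩ |DB|² = 66345591841/326170000]
   → D = (-58088/62725, 532797/250900)
3. G_x = -2767/1300  [B, F, G are collinear ∩ GD ⟂ EC]
4. G_y = 81/1300  [B, F, G are collinear ∩ GD ⟂ EC]
   → G = (-2767/1300, 81/1300)
5. A_x = -6/5  [AF · GC = -17651/2600 ∩ AG ⟂ BF]
6. A_y = 11/10  [AF · GC = -17651/2600 ∩ AG ⟂ BF]
   → A = (-6/5, 11/10)

A = (-6/5, 11/10)
D = (-58088/62725, 532797/250900)
G = (-2767/1300, 81/1300)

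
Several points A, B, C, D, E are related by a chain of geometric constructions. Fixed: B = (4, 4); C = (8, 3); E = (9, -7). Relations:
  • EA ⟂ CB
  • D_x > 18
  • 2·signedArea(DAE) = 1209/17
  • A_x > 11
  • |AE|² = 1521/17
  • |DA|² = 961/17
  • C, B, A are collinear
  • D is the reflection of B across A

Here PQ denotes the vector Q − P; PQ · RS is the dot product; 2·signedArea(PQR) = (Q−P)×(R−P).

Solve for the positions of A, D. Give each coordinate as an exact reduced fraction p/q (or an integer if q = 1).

A = (192/17, 37/17)
D = (316/17, 6/17)

1. A_x = 192/17  [C, B, A are collinear ∩ EA ⟂ CB]
2. A_y = 37/17  [C, B, A are collinear ∩ EA ⟂ CB]
   → A = (192/17, 37/17)
3. D_x = 316/17  [D is the reflection of B across A]
4. D_y = 6/17  [D is the reflection of B across A]
   → D = (316/17, 6/17)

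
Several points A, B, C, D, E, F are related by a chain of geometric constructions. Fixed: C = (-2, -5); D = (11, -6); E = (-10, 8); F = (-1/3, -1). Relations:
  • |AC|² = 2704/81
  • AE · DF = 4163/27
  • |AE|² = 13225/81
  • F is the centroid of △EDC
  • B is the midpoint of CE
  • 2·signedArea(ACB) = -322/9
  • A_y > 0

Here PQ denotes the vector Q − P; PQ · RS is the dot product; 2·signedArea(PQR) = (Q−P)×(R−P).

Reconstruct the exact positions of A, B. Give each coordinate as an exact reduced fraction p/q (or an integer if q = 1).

1. A_x = 2/9  [line 34/3·x + -5·y + -23/27 = 0 ∩ |AC|² = 2704/81]
2. A_y = 1/3  [line 34/3·x + -5·y + -23/27 = 0 ∩ |AC|² = 2704/81]
   → A = (2/9, 1/3)
3. B_x = -6  [2·signedArea(ACB) = -322/9 ∩ B is the midpoint of CE]
4. B_y = 3/2  [2·signedArea(ACB) = -322/9 ∩ B is the midpoint of CE]
   → B = (-6, 3/2)

A = (2/9, 1/3)
B = (-6, 3/2)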